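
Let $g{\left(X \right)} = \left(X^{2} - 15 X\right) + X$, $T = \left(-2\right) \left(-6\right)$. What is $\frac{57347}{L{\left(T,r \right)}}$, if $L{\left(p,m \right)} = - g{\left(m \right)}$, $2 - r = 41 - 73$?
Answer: $- \frac{57347}{680} \approx -84.334$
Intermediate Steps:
$T = 12$
$r = 34$ ($r = 2 - \left(41 - 73\right) = 2 - -32 = 2 + 32 = 34$)
$g{\left(X \right)} = X^{2} - 14 X$
$L{\left(p,m \right)} = - m \left(-14 + m\right)$
$\frac{57347}{L{\left(T,r \right)}} = \frac{57347}{34 \left(14 - 34\right)} = \frac{57347}{34 \left(-20\right)} = \frac{57347}{-680} = 57347 \left(- \frac{1}{680}\right) = - \frac{57347}{680}$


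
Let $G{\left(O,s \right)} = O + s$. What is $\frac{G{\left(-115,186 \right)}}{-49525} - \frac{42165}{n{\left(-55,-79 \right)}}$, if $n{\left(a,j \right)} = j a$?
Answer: $- \frac{417706024}{43037225} \approx -9.7057$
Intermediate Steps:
$n{\left(a,j \right)} = a j$
$\frac{G{\left(-115,186 \right)}}{-49525} - \frac{42165}{n{\left(-55,-79 \right)}} = \frac{-115 + 186}{-49525} - \frac{42165}{\left(-55\right) \left(-79\right)} = 71 \left(- \frac{1}{49525}\right) - \frac{42165}{4345} = - \frac{71}{49525} - \frac{8433}{869} = - \frac{417706024}{43037225}$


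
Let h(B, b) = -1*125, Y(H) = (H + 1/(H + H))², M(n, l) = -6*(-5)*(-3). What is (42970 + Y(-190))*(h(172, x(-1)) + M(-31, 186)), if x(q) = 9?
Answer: -490967653243/28880 ≈ -1.7000e+7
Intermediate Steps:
M(n, l) = -90 (M(n, l) = 30*(-3) = -90)
Y(H) = (H + 1/(2*H))²
h(B, b) = -125
(42970 + Y(-190))*(h(172, x(-1)) + M(-31, 186)) = (42970 + (¼)*(1 + 2*(-190)²)²/(-190)²)*(-125 - 90) = (42970 + (¼)*(1/36100)*(1 + 2*36100)²)*(-215) = (42970 + (¼)*(1/36100)*(1 + 72200)²)*(-215) = (42970 + (¼)*(1/36100)*72201²)*(-215) = (42970 + (¼)*(1/36100)*5212984401)*(-215) = (42970 + 5212984401/144400)*(-215) = (11417852401/144400)*(-215) = -490967653243/28880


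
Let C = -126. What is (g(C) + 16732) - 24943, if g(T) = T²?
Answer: 7665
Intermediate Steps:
(g(C) + 16732) - 24943 = ((-126)² + 16732) - 24943 = (15876 + 16732) - 24943 = 32608 - 24943 = 7665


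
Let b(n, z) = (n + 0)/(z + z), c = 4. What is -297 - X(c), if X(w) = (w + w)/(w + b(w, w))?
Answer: -2689/9 ≈ -298.78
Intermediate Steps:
b(n, z) = n/(2*z) (b(n, z) = n/((2*z)) = n*(1/(2*z)) = n/(2*z))
X(w) = 2*w/(½ + w) (X(w) = (w + w)/(w + w/(2*w)) = (2*w)/(w + ½) = (2*w)/(½ + w) = 2*w/(½ + w))
-297 - X(c) = -297 - 4*4/(1 + 2*4) = -297 - 4*4/(1 + 8) = -297 - 4*4/9 = -297 - 1*16/9 = -297 - 16/9 = -2689/9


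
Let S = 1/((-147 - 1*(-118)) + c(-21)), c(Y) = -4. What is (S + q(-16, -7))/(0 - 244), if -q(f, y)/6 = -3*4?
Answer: -2375/8052 ≈ -0.29496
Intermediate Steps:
q(f, y) = 72 (q(f, y) = -(-18)*4 = -6*(-12) = 72)
S = -1/33 (S = 1/((-147 - 1*(-118)) - 4) = 1/((-147 + 118) - 4) = 1/(-29 - 4) = 1/(-33) = -1/33 ≈ -0.030303)
(S + q(-16, -7))/(0 - 244) = (-1/33 + 72)/(0 - 244) = (2375/33)/(-244) = (2375/33)*(-1/244) = -2375/8052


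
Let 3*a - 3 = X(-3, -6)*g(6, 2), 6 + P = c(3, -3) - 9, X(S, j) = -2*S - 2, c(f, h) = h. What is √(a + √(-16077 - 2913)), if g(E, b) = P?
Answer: √(-23 + 3*I*√2110) ≈ 7.6391 + 9.0197*I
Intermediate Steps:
X(S, j) = -2 - 2*S
P = -18 (P = -6 + (-3 - 9) = -6 - 12 = -18)
g(E, b) = -18
a = -23 (a = 1 + ((-2 - 2*(-3))*(-18))/3 = 1 + ((-2 + 6)*(-18))/3 = 1 + (4*(-18))/3 = 1 + (⅓)*(-72) = 1 - 24 = -23)
√(a + √(-16077 - 2913)) = √(-23 + √(-16077 - 2913)) = √(-23 + √(-18990)) = √(-23 + 3*I*√2110)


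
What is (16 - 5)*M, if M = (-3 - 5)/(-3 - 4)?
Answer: 88/7 ≈ 12.571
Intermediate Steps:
M = 8/7 (M = -8/(-7) = -8*(-1/7) = 8/7 ≈ 1.1429)
(16 - 5)*M = (16 - 5)*(8/7) = 11*(8/7) = 88/7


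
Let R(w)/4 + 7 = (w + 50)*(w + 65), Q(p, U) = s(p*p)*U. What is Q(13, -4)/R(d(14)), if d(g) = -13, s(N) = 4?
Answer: -4/1917 ≈ -0.0020866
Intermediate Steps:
Q(p, U) = 4*U
R(w) = -28 + 4*(50 + w)*(65 + w) (R(w) = -28 + 4*((w + 50)*(w + 65)) = -28 + 4*((50 + w)*(65 + w)) = -28 + 4*(50 + w)*(65 + w))
Q(13, -4)/R(d(14)) = (4*(-4))/(12972 + 4*(-13)² + 460*(-13)) = -16/(12972 + 4*169 - 5980) = -16/(12972 + 676 - 5980) = -16/7668 = (1/7668)*(-16) = -4/1917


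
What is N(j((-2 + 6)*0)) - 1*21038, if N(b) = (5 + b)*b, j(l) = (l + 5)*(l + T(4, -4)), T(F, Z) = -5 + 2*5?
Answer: -20288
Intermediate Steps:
T(F, Z) = 5 (T(F, Z) = -5 + 10 = 5)
j(l) = (5 + l)² (j(l) = (l + 5)*(l + 5) = (5 + l)*(5 + l) = (5 + l)²)
N(b) = b*(5 + b)
N(j((-2 + 6)*0)) - 1*21038 = (25 + ((-2 + 6)*0)² + 10*((-2 + 6)*0))*(5 + (25 + ((-2 + 6)*0)² + 10*((-2 + 6)*0))) - 1*21038 = (25 + (4*0)² + 10*(4*0))*(5 + (25 + (4*0)² + 10*(4*0))) - 21038 = (25 + 0² + 10*0)*(5 + (25 + 0² + 10*0)) - 21038 = (25 + 0 + 0)*(5 + (25 + 0 + 0)) - 21038 = 25*(5 + 25) - 21038 = 25*30 - 21038 = 750 - 21038 = -20288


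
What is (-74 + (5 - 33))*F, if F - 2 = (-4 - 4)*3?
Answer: 2244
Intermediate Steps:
F = -22 (F = 2 + (-4 - 4)*3 = 2 - 8*3 = 2 - 24 = -22)
(-74 + (5 - 33))*F = (-74 + (5 - 33))*(-22) = (-74 - 28)*(-22) = -102*(-22) = 2244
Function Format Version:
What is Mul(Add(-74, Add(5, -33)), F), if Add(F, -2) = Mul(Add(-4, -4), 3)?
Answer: 2244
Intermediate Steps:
F = -22 (F = Add(2, Mul(Add(-4, -4), 3)) = Add(2, Mul(-8, 3)) = Add(2, -24) = -22)
Mul(Add(-74, Add(5, -33)), F) = Mul(Add(-74, Add(5, -33)), -22) = Mul(Add(-74, -28), -22) = Mul(-102, -22) = 2244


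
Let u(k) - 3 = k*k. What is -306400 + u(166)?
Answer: -278841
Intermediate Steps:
u(k) = 3 + k² (u(k) = 3 + k*k = 3 + k²)
-306400 + u(166) = -306400 + (3 + 166²) = -306400 + (3 + 27556) = -306400 + 27559 = -278841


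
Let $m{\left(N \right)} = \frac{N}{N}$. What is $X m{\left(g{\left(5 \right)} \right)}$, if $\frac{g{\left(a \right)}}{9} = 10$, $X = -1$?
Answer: $-1$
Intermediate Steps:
$g{\left(a \right)} = 90$ ($g{\left(a \right)} = 9 \cdot 10 = 90$)
$m{\left(N \right)} = 1$
$X m{\left(g{\left(5 \right)} \right)} = \left(-1\right) 1 = -1$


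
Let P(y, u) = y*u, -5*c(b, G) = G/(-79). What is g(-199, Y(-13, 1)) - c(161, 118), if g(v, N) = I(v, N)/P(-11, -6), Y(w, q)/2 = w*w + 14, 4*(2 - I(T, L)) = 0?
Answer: -3499/13035 ≈ -0.26843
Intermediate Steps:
I(T, L) = 2 (I(T, L) = 2 - ¼*0 = 2 + 0 = 2)
c(b, G) = G/395 (c(b, G) = -G/(5*(-79)) = -G*(-1)/(5*79) = -(-1)*G/395 = G/395)
P(y, u) = u*y
Y(w, q) = 28 + 2*w² (Y(w, q) = 2*(w*w + 14) = 2*(w² + 14) = 2*(14 + w²) = 28 + 2*w²)
g(v, N) = 1/33 (g(v, N) = 2/((-6*(-11))) = 2/66 = 2*(1/66) = 1/33)
g(-199, Y(-13, 1)) - c(161, 118) = 1/33 - 118/395 = -3499/13035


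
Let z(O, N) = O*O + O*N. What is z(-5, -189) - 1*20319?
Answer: -19349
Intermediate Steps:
z(O, N) = O² + N*O
z(-5, -189) - 1*20319 = -5*(-189 - 5) - 1*20319 = -5*(-194) - 20319 = 970 - 20319 = -19349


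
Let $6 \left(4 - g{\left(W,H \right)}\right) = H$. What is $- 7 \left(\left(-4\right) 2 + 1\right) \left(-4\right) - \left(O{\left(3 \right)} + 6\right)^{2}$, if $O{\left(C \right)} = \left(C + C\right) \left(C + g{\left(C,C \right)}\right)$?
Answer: $-2221$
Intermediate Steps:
$g{\left(W,H \right)} = 4 - \frac{H}{6}$
$O{\left(C \right)} = 2 C \left(4 + \frac{5 C}{6}\right)$ ($O{\left(C \right)} = \left(C + C\right) \left(C - \left(-4 + \frac{C}{6}\right)\right) = 2 C \left(4 + \frac{5 C}{6}\right)$)
$- 7 \left(\left(-4\right) 2 + 1\right) \left(-4\right) - \left(O{\left(3 \right)} + 6\right)^{2} = - 7 \left(\left(-4\right) 2 + 1\right) \left(-4\right) - \left(\frac{1}{3} \cdot 3 \left(24 + 5 \cdot 3\right) + 6\right)^{2} = - 7 \left(-8 + 1\right) \left(-4\right) - \left(\frac{1}{3} \cdot 3 \left(24 + 15\right) + 6\right)^{2} = \left(-7\right) \left(-7\right) \left(-4\right) - \left(\frac{1}{3} \cdot 3 \cdot 39 + 6\right)^{2} = 49 \left(-4\right) - \left(39 + 6\right)^{2} = -196 - 45^{2} = -196 - 2025 = -2221$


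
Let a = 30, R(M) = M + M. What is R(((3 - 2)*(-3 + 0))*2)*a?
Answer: -360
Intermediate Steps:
R(M) = 2*M
R(((3 - 2)*(-3 + 0))*2)*a = (2*(((3 - 2)*(-3 + 0))*2))*30 = (2*((1*(-3))*2))*30 = (2*(-3*2))*30 = (2*(-6))*30 = -12*30 = -360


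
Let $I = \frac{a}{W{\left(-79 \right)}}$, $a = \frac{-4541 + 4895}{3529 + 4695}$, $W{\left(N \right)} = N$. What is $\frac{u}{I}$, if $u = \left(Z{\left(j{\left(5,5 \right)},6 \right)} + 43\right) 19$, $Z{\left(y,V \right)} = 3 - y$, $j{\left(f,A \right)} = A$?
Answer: $- \frac{253056592}{177} \approx -1.4297 \cdot 10^{6}$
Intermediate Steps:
$a = \frac{177}{4112}$ ($a = \frac{354}{8224} = 354 \cdot \frac{1}{8224} = \frac{177}{4112} \approx 0.043045$)
$I = - \frac{177}{324848}$ ($I = \frac{177}{4112 \left(-79\right)} = \frac{177}{4112} \left(- \frac{1}{79}\right) = - \frac{177}{324848} \approx -0.00054487$)
$u = 779$ ($u = \left(\left(3 - 5\right) + 43\right) 19 = \left(-2 + 43\right) 19 = 41 \cdot 19 = 779$)
$\frac{u}{I} = \frac{779}{- \frac{177}{324848}} = 779 \left(- \frac{324848}{177}\right) = - \frac{253056592}{177}$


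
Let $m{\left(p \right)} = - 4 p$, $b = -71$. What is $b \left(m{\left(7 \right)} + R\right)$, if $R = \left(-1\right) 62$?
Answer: $6390$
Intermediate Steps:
$R = -62$
$b \left(m{\left(7 \right)} + R\right) = - 71 \left(\left(-4\right) 7 - 62\right) = - 71 \left(-28 - 62\right) = \left(-71\right) \left(-90\right) = 6390$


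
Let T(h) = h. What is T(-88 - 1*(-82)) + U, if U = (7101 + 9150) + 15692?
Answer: 31937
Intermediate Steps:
U = 31943 (U = 16251 + 15692 = 31943)
T(-88 - 1*(-82)) + U = (-88 - 1*(-82)) + 31943 = (-88 + 82) + 31943 = -6 + 31943 = 31937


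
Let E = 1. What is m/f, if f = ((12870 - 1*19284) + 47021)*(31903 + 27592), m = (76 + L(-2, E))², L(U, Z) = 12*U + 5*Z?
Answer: 3249/2415913465 ≈ 1.3448e-6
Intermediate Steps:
L(U, Z) = 5*Z + 12*U
m = 3249 (m = (76 + (5*1 + 12*(-2)))² = (76 + (5 - 24))² = (76 - 19)² = 57² = 3249)
f = 2415913465 (f = ((12870 - 19284) + 47021)*59495 = (-6414 + 47021)*59495 = 40607*59495 = 2415913465)
m/f = 3249/2415913465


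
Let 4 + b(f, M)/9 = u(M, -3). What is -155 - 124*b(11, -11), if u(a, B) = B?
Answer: 7657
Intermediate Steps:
b(f, M) = -63 (b(f, M) = -36 + 9*(-3) = -36 - 27 = -63)
-155 - 124*b(11, -11) = -155 - 124*(-63) = -155 + 7812 = 7657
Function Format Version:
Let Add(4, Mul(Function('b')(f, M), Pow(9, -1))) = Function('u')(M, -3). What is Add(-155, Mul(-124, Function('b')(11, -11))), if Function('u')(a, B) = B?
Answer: 7657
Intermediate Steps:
Function('b')(f, M) = -63 (Function('b')(f, M) = Add(-36, Mul(9, -3)) = Add(-36, -27) = -63)
Add(-155, Mul(-124, Function('b')(11, -11))) = Add(-155, Mul(-124, -63)) = Add(-155, 7812) = 7657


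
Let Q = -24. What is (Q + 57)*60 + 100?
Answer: 2080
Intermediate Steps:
(Q + 57)*60 + 100 = (-24 + 57)*60 + 100 = 33*60 + 100 = 1980 + 100 = 2080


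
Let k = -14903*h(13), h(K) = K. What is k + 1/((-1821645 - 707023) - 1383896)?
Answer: -758016236797/3912564 ≈ -1.9374e+5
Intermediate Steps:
k = -193739 (k = -14903*13 = -193739)
k + 1/((-1821645 - 707023) - 1383896) = -193739 + 1/((-1821645 - 707023) - 1383896) = -193739 + 1/(-2528668 - 1383896) = -193739 + 1/(-3912564) = -193739 - 1/3912564 = -758016236797/3912564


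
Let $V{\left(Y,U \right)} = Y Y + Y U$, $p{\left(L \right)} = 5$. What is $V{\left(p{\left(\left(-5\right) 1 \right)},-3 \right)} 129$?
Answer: $1290$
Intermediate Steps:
$V{\left(Y,U \right)} = Y^{2} + U Y$
$V{\left(p{\left(\left(-5\right) 1 \right)},-3 \right)} 129 = 5 \left(-3 + 5\right) 129 = 5 \cdot 2 \cdot 129 = 10 \cdot 129 = 1290$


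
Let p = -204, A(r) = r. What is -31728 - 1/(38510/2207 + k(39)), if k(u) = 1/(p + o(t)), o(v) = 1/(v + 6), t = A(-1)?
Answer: -1244712470773/39230655 ≈ -31728.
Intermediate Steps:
t = -1
o(v) = 1/(6 + v)
k(u) = -5/1019 (k(u) = 1/(-204 + 1/(6 - 1)) = 1/(-204 + 1/5) = 1/(-1019/5) = -5/1019)
-31728 - 1/(38510/2207 + k(39)) = -31728 - 1/(38510/2207 - 5/1019) = -31728 - 1/39230655/2248933 = -31728 - 1*2248933/39230655 = -31728 - 2248933/39230655 = -1244712470773/39230655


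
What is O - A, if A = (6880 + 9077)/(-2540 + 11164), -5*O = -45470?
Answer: 78410699/8624 ≈ 9092.2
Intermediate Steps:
O = 9094 (O = -⅕*(-45470) = 9094)
A = 15957/8624 ≈ 1.8503
O - A = 9094 - 1*15957/8624 = 9094 - 15957/8624 = 78410699/8624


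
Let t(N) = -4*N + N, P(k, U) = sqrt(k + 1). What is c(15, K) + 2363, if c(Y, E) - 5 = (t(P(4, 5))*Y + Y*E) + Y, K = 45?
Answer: 3058 - 45*sqrt(5) ≈ 2957.4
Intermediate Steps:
P(k, U) = sqrt(1 + k)
t(N) = -3*N
c(Y, E) = 5 + Y + E*Y - 3*Y*sqrt(5) (c(Y, E) = 5 + (((-3*sqrt(1 + 4))*Y + Y*E) + Y) = 5 + (((-3*sqrt(5))*Y + E*Y) + Y) = 5 + ((-3*Y*sqrt(5) + E*Y) + Y) = 5 + ((E*Y - 3*Y*sqrt(5)) + Y) = 5 + (Y + E*Y - 3*Y*sqrt(5)) = 5 + Y + E*Y - 3*Y*sqrt(5))
c(15, K) + 2363 = (5 + 15 + 45*15 - 3*15*sqrt(5)) + 2363 = (5 + 15 + 675 - 45*sqrt(5)) + 2363 = (695 - 45*sqrt(5)) + 2363 = 3058 - 45*sqrt(5)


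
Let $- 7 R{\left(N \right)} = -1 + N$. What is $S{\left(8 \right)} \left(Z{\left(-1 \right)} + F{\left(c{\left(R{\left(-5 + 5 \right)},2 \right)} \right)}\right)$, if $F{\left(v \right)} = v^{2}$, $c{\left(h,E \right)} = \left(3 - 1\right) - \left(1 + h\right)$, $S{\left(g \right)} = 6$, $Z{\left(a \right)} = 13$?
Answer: $\frac{4038}{49} \approx 82.408$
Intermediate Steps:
$R{\left(N \right)} = \frac{1}{7} - \frac{N}{7}$ ($R{\left(N \right)} = - \frac{-1 + N}{7} = \frac{1}{7} - \frac{N}{7}$)
$c{\left(h,E \right)} = 1 - h$ ($c{\left(h,E \right)} = \left(3 - 1\right) - \left(1 + h\right) = 2 - \left(1 + h\right) = 1 - h$)
$S{\left(8 \right)} \left(Z{\left(-1 \right)} + F{\left(c{\left(R{\left(-5 + 5 \right)},2 \right)} \right)}\right) = 6 \left(13 + \left(1 - \left(\frac{1}{7} - \frac{-5 + 5}{7}\right)\right)^{2}\right) = 6 \left(13 + \left(1 - \left(\frac{1}{7} - 0\right)\right)^{2}\right) = 6 \left(13 + \left(1 - \left(\frac{1}{7} + 0\right)\right)^{2}\right) = 6 \left(13 + \left(1 - \frac{1}{7}\right)^{2}\right) = 6 \left(13 + \left(\frac{6}{7}\right)^{2}\right) = 6 \left(13 + \frac{36}{49}\right) = 6 \cdot \frac{673}{49} = \frac{4038}{49}$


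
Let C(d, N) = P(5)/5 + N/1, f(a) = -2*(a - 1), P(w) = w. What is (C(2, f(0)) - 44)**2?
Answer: 1681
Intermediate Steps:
f(a) = 2 - 2*a (f(a) = -2*(-1 + a) = 2 - 2*a)
C(d, N) = 1 + N (C(d, N) = 5/5 + N/1 = 5*(1/5) + N*1 = 1 + N)
(C(2, f(0)) - 44)**2 = ((1 + (2 - 2*0)) - 44)**2 = ((1 + (2 + 0)) - 44)**2 = ((1 + 2) - 44)**2 = (3 - 44)**2 = (-41)**2 = 1681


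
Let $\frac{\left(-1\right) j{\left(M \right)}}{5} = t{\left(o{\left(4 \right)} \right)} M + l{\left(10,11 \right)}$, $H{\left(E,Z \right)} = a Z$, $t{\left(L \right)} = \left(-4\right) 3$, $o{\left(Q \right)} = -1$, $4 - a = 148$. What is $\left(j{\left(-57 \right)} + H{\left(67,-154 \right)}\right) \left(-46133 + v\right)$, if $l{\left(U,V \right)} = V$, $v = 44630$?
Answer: $-28107603$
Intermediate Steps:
$a = -144$ ($a = 4 - 148 = -144$)
$t{\left(L \right)} = -12$
$H{\left(E,Z \right)} = - 144 Z$
$j{\left(M \right)} = -55 + 60 M$ ($j{\left(M \right)} = - 5 \left(- 12 M + 11\right) = - 5 \left(11 - 12 M\right) = -55 + 60 M$)
$\left(j{\left(-57 \right)} + H{\left(67,-154 \right)}\right) \left(-46133 + v\right) = \left(\left(-55 + 60 \left(-57\right)\right) - -22176\right) \left(-46133 + 44630\right) = \left(\left(-55 - 3420\right) + 22176\right) \left(-1503\right) = \left(-3475 + 22176\right) \left(-1503\right) = 18701 \left(-1503\right) = -28107603$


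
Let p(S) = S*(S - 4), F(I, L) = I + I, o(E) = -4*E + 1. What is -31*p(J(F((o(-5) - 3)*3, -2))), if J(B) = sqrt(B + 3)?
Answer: -3441 + 124*sqrt(111) ≈ -2134.6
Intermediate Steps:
o(E) = 1 - 4*E
F(I, L) = 2*I
J(B) = sqrt(3 + B)
p(S) = S*(-4 + S)
-31*p(J(F((o(-5) - 3)*3, -2))) = -31*sqrt(3 + 2*(((1 - 4*(-5)) - 3)*3))*(-4 + sqrt(3 + 2*(((1 - 4*(-5)) - 3)*3))) = -31*sqrt(3 + 2*(((1 + 20) - 3)*3))*(-4 + sqrt(3 + 2*(((1 + 20) - 3)*3))) = -31*sqrt(3 + 2*((21 - 3)*3))*(-4 + sqrt(3 + 2*((21 - 3)*3))) = -31*sqrt(3 + 2*(18*3))*(-4 + sqrt(3 + 2*(18*3))) = -31*sqrt(3 + 2*54)*(-4 + sqrt(3 + 2*54)) = -31*sqrt(3 + 108)*(-4 + sqrt(3 + 108)) = -31*sqrt(111)*(-4 + sqrt(111))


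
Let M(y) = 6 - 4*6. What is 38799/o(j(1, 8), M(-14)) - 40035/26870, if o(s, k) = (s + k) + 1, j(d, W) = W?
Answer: -23175321/5374 ≈ -4312.5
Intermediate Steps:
M(y) = -18 (M(y) = 6 - 24 = -18)
o(s, k) = 1 + k + s (o(s, k) = (k + s) + 1 = 1 + k + s)
38799/o(j(1, 8), M(-14)) - 40035/26870 = 38799/(1 - 18 + 8) - 40035/26870 = 38799/(-9) - 40035*1/26870 = 38799*(-1/9) - 8007/5374 = -4311 - 8007/5374 = -23175321/5374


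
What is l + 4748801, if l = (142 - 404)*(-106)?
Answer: 4776573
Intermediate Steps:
l = 27772 (l = -262*(-106) = 27772)
l + 4748801 = 27772 + 4748801 = 4776573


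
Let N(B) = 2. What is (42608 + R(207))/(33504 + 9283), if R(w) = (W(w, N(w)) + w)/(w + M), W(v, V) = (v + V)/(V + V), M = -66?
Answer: 24031949/24131868 ≈ 0.99586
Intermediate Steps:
W(v, V) = (V + v)/(2*V) (W(v, V) = (V + v)/((2*V)) = (V + v)*(1/(2*V)) = (V + v)/(2*V))
R(w) = (½ + 5*w/4)/(-66 + w) (R(w) = ((½)*(2 + w)/2 + w)/(w - 66) = ((½)*(½)*(2 + w) + w)/(-66 + w) = ((½ + w/4) + w)/(-66 + w) = (½ + 5*w/4)/(-66 + w))
(42608 + R(207))/(33504 + 9283) = (42608 + (2 + 5*207)/(4*(-66 + 207)))/(33504 + 9283) = (42608 + (¼)*(2 + 1035)/141)/42787 = (42608 + (¼)*(1/141)*1037)*(1/42787) = (42608 + 1037/564)*(1/42787) = (24031949/564)*(1/42787) = 24031949/24131868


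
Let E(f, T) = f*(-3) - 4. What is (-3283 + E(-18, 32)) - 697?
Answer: -3930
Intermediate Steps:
E(f, T) = -4 - 3*f (E(f, T) = -3*f - 4 = -4 - 3*f)
(-3283 + E(-18, 32)) - 697 = (-3283 + (-4 - 3*(-18))) - 697 = (-3283 + (-4 + 54)) - 697 = (-3283 + 50) - 697 = -3233 - 697 = -3930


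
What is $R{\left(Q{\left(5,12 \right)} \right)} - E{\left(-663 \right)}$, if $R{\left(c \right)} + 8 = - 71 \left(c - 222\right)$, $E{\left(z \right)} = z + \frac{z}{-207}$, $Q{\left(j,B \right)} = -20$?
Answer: $\frac{1230532}{69} \approx 17834.0$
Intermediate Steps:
$E{\left(z \right)} = \frac{206 z}{207}$ ($E{\left(z \right)} = z + z \left(- \frac{1}{207}\right) = z - \frac{z}{207} = \frac{206 z}{207}$)
$R{\left(c \right)} = 15754 - 71 c$ ($R{\left(c \right)} = -8 - 71 \left(c - 222\right) = -8 - 71 \left(-222 + c\right) = -8 - \left(-15762 + 71 c\right) = 15754 - 71 c$)
$R{\left(Q{\left(5,12 \right)} \right)} - E{\left(-663 \right)} = \left(15754 - -1420\right) - \frac{206}{207} \left(-663\right) = \left(15754 + 1420\right) - - \frac{45526}{69} = 17174 + \frac{45526}{69} = \frac{1230532}{69}$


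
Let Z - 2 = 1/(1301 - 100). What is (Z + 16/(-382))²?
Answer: 201928903225/52620230881 ≈ 3.8375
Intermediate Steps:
Z = 2403/1201 (Z = 2 + 1/(1301 - 100) = 2 + 1/1201 = 2403/1201 ≈ 2.0008)
(Z + 16/(-382))² = (2403/1201 + 16/(-382))² = (2403/1201 + 16*(-1/382))² = (2403/1201 - 8/191)² = (449365/229391)² = 201928903225/52620230881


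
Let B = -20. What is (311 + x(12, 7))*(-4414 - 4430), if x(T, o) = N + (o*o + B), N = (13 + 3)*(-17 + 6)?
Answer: -1450416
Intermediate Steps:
N = -176 (N = 16*(-11) = -176)
x(T, o) = -196 + o**2 (x(T, o) = -176 + (o*o - 20) = -176 + (o**2 - 20) = -176 + (-20 + o**2) = -196 + o**2)
(311 + x(12, 7))*(-4414 - 4430) = (311 + (-196 + 7**2))*(-4414 - 4430) = (311 + (-196 + 49))*(-8844) = (311 - 147)*(-8844) = 164*(-8844) = -1450416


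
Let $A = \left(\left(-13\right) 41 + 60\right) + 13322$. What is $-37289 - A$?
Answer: $-50138$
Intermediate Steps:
$A = 12849$ ($A = \left(-533 + 60\right) + 13322 = -473 + 13322 = 12849$)
$-37289 - A = -37289 - 12849 = -50138$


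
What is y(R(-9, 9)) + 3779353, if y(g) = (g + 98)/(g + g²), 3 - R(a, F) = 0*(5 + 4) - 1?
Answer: 37793581/10 ≈ 3.7794e+6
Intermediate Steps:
R(a, F) = 4 (R(a, F) = 3 - (0*(5 + 4) - 1) = 3 - (0*9 - 1) = 3 - (0 - 1) = 3 - 1*(-1) = 3 + 1 = 4)
y(g) = (98 + g)/(g + g²)
y(R(-9, 9)) + 3779353 = (98 + 4)/(4*(1 + 4)) + 3779353 = (¼)*102/5 + 3779353 = (¼)*(⅕)*102 + 3779353 = 51/10 + 3779353 = 37793581/10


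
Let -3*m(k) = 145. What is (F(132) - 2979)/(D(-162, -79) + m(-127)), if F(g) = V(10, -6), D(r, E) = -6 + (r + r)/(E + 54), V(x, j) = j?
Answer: 223875/3103 ≈ 72.148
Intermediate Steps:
D(r, E) = -6 + 2*r/(54 + E) (D(r, E) = -6 + (2*r)/(54 + E) = -6 + 2*r/(54 + E))
m(k) = -145/3 (m(k) = -1/3*145 = -145/3)
F(g) = -6
(F(132) - 2979)/(D(-162, -79) + m(-127)) = (-6 - 2979)/(2*(-162 - 162 - 3*(-79))/(54 - 79) - 145/3) = -2985/(2*(-162 - 162 + 237)/(-25) - 145/3) = -2985/(2*(-1/25)*(-87) - 145/3) = -2985/(174/25 - 145/3) = -2985/(-3103/75) = -2985*(-75/3103) = 223875/3103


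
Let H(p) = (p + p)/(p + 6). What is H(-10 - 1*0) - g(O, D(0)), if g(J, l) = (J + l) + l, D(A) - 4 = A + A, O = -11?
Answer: 8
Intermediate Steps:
H(p) = 2*p/(6 + p) (H(p) = (2*p)/(6 + p) = 2*p/(6 + p))
D(A) = 4 + 2*A (D(A) = 4 + (A + A) = 4 + 2*A)
g(J, l) = J + 2*l
H(-10 - 1*0) - g(O, D(0)) = 2*(-10 - 1*0)/(6 + (-10 - 1*0)) - (-11 + 2*(4 + 2*0)) = 2*(-10 + 0)/(6 + (-10 + 0)) - (-11 + 2*(4 + 0)) = 2*(-10)/(6 - 10) - (-11 + 2*4) = 2*(-10)/(-4) - (-11 + 8) = 2*(-10)*(-¼) - 1*(-3) = 5 + 3 = 8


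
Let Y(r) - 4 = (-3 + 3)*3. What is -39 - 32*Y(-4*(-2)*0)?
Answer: -167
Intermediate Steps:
Y(r) = 4 (Y(r) = 4 + (-3 + 3)*3 = 4 + 0*3 = 4 + 0 = 4)
-39 - 32*Y(-4*(-2)*0) = -39 - 32*4 = -39 - 128 = -167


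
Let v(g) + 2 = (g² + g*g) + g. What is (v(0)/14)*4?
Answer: -4/7 ≈ -0.57143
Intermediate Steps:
v(g) = -2 + g + 2*g² (v(g) = -2 + ((g² + g*g) + g) = -2 + ((g² + g²) + g) = -2 + (2*g² + g) = -2 + (g + 2*g²) = -2 + g + 2*g²)
(v(0)/14)*4 = ((-2 + 0 + 2*0²)/14)*4 = ((-2 + 0 + 2*0)/14)*4 = ((-2 + 0 + 0)/14)*4 = ((1/14)*(-2))*4 = -⅐*4 = -4/7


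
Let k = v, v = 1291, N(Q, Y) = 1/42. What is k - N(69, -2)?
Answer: 54221/42 ≈ 1291.0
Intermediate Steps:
N(Q, Y) = 1/42
k = 1291
k - N(69, -2) = 1291 - 1*1/42 = 1291 - 1/42 = 54221/42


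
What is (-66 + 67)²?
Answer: 1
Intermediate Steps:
(-66 + 67)² = 1² = 1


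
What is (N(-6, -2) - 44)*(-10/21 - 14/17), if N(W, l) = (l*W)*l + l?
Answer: 4640/51 ≈ 90.980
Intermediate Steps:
N(W, l) = l + W*l² (N(W, l) = (W*l)*l + l = W*l² + l = l + W*l²)
(N(-6, -2) - 44)*(-10/21 - 14/17) = (-2*(1 - 6*(-2)) - 44)*(-10/21 - 14/17) = (-2*(1 + 12) - 44)*(-10*1/21 - 14*1/17) = (-2*13 - 44)*(-10/21 - 14/17) = (-26 - 44)*(-464/357) = -70*(-464/357) = 4640/51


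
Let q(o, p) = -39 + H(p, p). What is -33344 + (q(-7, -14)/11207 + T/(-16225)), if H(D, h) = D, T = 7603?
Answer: -6063144791546/181833575 ≈ -33345.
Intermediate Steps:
q(o, p) = -39 + p
-33344 + (q(-7, -14)/11207 + T/(-16225)) = -33344 + ((-39 - 14)/11207 + 7603/(-16225)) = -33344 + (-53*1/11207 + 7603*(-1/16225)) = -33344 + (-53/11207 - 7603/16225) = -33344 - 86066746/181833575 = -6063144791546/181833575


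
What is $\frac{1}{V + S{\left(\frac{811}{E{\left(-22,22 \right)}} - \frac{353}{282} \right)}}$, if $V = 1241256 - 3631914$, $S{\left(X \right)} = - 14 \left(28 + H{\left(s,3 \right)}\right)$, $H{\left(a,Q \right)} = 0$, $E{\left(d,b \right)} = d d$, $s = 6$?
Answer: $- \frac{1}{2391050} \approx -4.1823 \cdot 10^{-7}$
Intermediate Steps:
$E{\left(d,b \right)} = d^{2}$
$S{\left(X \right)} = -392$ ($S{\left(X \right)} = - 14 \left(28 + 0\right) = \left(-14\right) 28 = -392$)
$V = -2390658$
$\frac{1}{V + S{\left(\frac{811}{E{\left(-22,22 \right)}} - \frac{353}{282} \right)}} = \frac{1}{-2390658 - 392} = \frac{1}{-2391050} = - \frac{1}{2391050}$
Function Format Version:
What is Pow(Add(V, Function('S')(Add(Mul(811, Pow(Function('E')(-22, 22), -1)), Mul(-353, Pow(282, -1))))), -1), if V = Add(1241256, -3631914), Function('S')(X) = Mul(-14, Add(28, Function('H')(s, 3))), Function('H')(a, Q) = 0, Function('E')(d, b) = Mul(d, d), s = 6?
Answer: Rational(-1, 2391050) ≈ -4.1823e-7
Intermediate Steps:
Function('E')(d, b) = Pow(d, 2)
Function('S')(X) = -392 (Function('S')(X) = Mul(-14, Add(28, 0)) = Mul(-14, 28) = -392)
V = -2390658
Pow(Add(V, Function('S')(Add(Mul(811, Pow(Function('E')(-22, 22), -1)), Mul(-353, Pow(282, -1))))), -1) = Pow(Add(-2390658, -392), -1) = Pow(-2391050, -1) = Rational(-1, 2391050)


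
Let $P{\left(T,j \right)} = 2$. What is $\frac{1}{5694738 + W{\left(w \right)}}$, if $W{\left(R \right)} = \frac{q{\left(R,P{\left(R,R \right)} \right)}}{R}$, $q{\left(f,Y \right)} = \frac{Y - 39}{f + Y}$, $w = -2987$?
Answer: $\frac{8916195}{50775394481873} \approx 1.756 \cdot 10^{-7}$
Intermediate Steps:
$q{\left(f,Y \right)} = \frac{-39 + Y}{Y + f}$
$W{\left(R \right)} = - \frac{37}{R \left(2 + R\right)}$ ($W{\left(R \right)} = \frac{\frac{1}{2 + R} \left(-39 + 2\right)}{R} = \frac{\frac{1}{2 + R} \left(-37\right)}{R} = \frac{\left(-37\right) \frac{1}{2 + R}}{R} = - \frac{37}{R \left(2 + R\right)}$)
$\frac{1}{5694738 + W{\left(w \right)}} = \frac{1}{5694738 - \frac{37}{\left(-2987\right) \left(2 - 2987\right)}} = \frac{1}{5694738 - - \frac{37}{2987 \left(-2985\right)}} = \frac{1}{5694738 - \left(- \frac{37}{2987}\right) \left(- \frac{1}{2985}\right)} = \frac{1}{5694738 - \frac{37}{8916195}} = \frac{1}{\frac{50775394481873}{8916195}} = \frac{8916195}{50775394481873}$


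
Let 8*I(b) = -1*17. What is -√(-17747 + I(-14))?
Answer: -9*I*√3506/4 ≈ -133.23*I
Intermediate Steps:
I(b) = -17/8 (I(b) = (-1*17)/8 = (⅛)*(-17) = -17/8)
-√(-17747 + I(-14)) = -√(-17747 - 17/8) = -√(-141993/8) = -9*I*√3506/4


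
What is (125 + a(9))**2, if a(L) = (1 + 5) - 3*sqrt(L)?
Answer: 14884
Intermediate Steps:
a(L) = 6 - 3*sqrt(L)
(125 + a(9))**2 = (125 + (6 - 3*sqrt(9)))**2 = (125 + (6 - 3*3))**2 = (125 + (6 - 9))**2 = (125 - 3)**2 = 122**2 = 14884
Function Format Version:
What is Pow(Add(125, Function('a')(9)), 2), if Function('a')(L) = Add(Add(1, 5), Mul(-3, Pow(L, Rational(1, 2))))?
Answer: 14884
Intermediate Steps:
Function('a')(L) = Add(6, Mul(-3, Pow(L, Rational(1, 2))))
Pow(Add(125, Function('a')(9)), 2) = Pow(Add(125, Add(6, Mul(-3, Pow(9, Rational(1, 2))))), 2) = Pow(Add(125, Add(6, Mul(-3, 3))), 2) = Pow(Add(125, Add(6, -9)), 2) = Pow(Add(125, -3), 2) = Pow(122, 2) = 14884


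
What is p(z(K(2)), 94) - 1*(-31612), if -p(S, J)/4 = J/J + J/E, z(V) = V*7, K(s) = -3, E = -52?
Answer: 410998/13 ≈ 31615.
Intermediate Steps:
z(V) = 7*V
p(S, J) = -4 + J/13 (p(S, J) = -4*(J/J + J/(-52)) = -4*(1 + J*(-1/52)) = -4*(1 - J/52) = -4 + J/13)
p(z(K(2)), 94) - 1*(-31612) = (-4 + (1/13)*94) - 1*(-31612) = (-4 + 94/13) + 31612 = 42/13 + 31612 = 410998/13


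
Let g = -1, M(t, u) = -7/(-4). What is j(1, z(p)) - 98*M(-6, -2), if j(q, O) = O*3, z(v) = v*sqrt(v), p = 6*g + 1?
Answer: -343/2 - 15*I*sqrt(5) ≈ -171.5 - 33.541*I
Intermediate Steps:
M(t, u) = 7/4 (M(t, u) = -7*(-1/4) = 7/4)
p = -5 (p = 6*(-1) + 1 = -6 + 1 = -5)
z(v) = v**(3/2)
j(q, O) = 3*O
j(1, z(p)) - 98*M(-6, -2) = 3*(-5)**(3/2) - 98*7/4 = 3*(-5*I*sqrt(5)) - 343/2 = -15*I*sqrt(5) - 343/2 = -343/2 - 15*I*sqrt(5)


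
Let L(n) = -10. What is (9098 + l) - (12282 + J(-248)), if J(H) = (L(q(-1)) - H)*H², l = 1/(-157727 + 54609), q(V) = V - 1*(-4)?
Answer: -1509764662049/103118 ≈ -1.4641e+7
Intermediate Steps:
q(V) = 4 + V (q(V) = V + 4 = 4 + V)
l = -1/103118 (l = 1/(-103118) = -1/103118 ≈ -9.6976e-6)
J(H) = H²*(-10 - H) (J(H) = (-10 - H)*H² = H²*(-10 - H))
(9098 + l) - (12282 + J(-248)) = (9098 - 1/103118) - (12282 + (-248)²*(-10 - 1*(-248))) = 938167563/103118 - (12282 + 61504*(-10 + 248)) = 938167563/103118 - (12282 + 61504*238) = 938167563/103118 - (12282 + 14637952) = 938167563/103118 - 1*14650234 = 938167563/103118 - 14650234 = -1509764662049/103118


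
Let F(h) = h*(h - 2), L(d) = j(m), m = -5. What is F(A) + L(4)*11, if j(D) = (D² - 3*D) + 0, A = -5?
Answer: 475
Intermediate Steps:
j(D) = D² - 3*D
L(d) = 40 (L(d) = -5*(-3 - 5) = -5*(-8) = 40)
F(h) = h*(-2 + h)
F(A) + L(4)*11 = -5*(-2 - 5) + 40*11 = -5*(-7) + 440 = 35 + 440 = 475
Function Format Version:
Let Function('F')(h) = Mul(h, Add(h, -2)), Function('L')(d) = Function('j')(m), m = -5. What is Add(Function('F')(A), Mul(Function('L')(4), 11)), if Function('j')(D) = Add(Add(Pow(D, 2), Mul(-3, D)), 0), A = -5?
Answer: 475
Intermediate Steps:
Function('j')(D) = Add(Pow(D, 2), Mul(-3, D))
Function('L')(d) = 40 (Function('L')(d) = Mul(-5, Add(-3, -5)) = Mul(-5, -8) = 40)
Function('F')(h) = Mul(h, Add(-2, h))
Add(Function('F')(A), Mul(Function('L')(4), 11)) = Add(Mul(-5, Add(-2, -5)), Mul(40, 11)) = Add(Mul(-5, -7), 440) = Add(35, 440) = 475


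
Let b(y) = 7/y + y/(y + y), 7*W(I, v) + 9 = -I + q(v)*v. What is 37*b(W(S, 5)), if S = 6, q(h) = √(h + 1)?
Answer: -3441/10 - 1813*√6/15 ≈ -640.16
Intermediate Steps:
q(h) = √(1 + h)
W(I, v) = -9/7 - I/7 + v*√(1 + v)/7 (W(I, v) = -9/7 + (-I + √(1 + v)*v)/7 = -9/7 + (-I + v*√(1 + v))/7 = -9/7 + (-I/7 + v*√(1 + v)/7) = -9/7 - I/7 + v*√(1 + v)/7)
b(y) = ½ + 7/y (b(y) = 7/y + y/((2*y)) = 7/y + y*(1/(2*y)) = 7/y + ½ = ½ + 7/y)
37*b(W(S, 5)) = 37*((14 + (-9/7 - ⅐*6 + (⅐)*5*√(1 + 5)))/(2*(-9/7 - ⅐*6 + (⅐)*5*√(1 + 5)))) = 37*((14 + (-9/7 - 6/7 + (⅐)*5*√6))/(2*(-9/7 - 6/7 + (⅐)*5*√6))) = 37*((14 + (-9/7 - 6/7 + 5*√6/7))/(2*(-9/7 - 6/7 + 5*√6/7))) = 37*((14 + (-15/7 + 5*√6/7))/(2*(-15/7 + 5*√6/7))) = 37*((83/7 + 5*√6/7)/(2*(-15/7 + 5*√6/7))) = 37*(83/7 + 5*√6/7)/(2*(-15/7 + 5*√6/7))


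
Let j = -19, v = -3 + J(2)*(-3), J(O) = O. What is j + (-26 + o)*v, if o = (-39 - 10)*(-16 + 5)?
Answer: -4636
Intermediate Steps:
o = 539 (o = -49*(-11) = 539)
v = -9 (v = -3 + 2*(-3) = -3 - 6 = -9)
j + (-26 + o)*v = -19 + (-26 + 539)*(-9) = -19 + 513*(-9) = -19 - 4617 = -4636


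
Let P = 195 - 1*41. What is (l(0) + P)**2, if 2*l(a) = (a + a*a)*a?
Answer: 23716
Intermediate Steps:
P = 154 (P = 195 - 41 = 154)
l(a) = a*(a + a**2)/2 (l(a) = ((a + a*a)*a)/2 = ((a + a**2)*a)/2 = (a*(a + a**2))/2 = a*(a + a**2)/2)
(l(0) + P)**2 = ((1/2)*0**2*(1 + 0) + 154)**2 = ((1/2)*0*1 + 154)**2 = (0 + 154)**2 = 154**2 = 23716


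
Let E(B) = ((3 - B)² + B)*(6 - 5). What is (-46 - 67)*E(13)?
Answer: -12769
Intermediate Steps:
E(B) = B + (3 - B)² (E(B) = (B + (3 - B)²)*1 = B + (3 - B)²)
(-46 - 67)*E(13) = (-46 - 67)*(13 + (-3 + 13)²) = -113*(13 + 10²) = -113*(13 + 100) = -113*113 = -12769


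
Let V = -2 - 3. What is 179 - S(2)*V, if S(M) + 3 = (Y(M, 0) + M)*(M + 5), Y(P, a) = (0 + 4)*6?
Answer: 1074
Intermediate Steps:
Y(P, a) = 24 (Y(P, a) = 4*6 = 24)
V = -5
S(M) = -3 + (5 + M)*(24 + M) (S(M) = -3 + (24 + M)*(M + 5) = -3 + (24 + M)*(5 + M) = -3 + (5 + M)*(24 + M))
179 - S(2)*V = 179 - (117 + 2**2 + 29*2)*(-5) = 179 - (117 + 4 + 58)*(-5) = 179 - 179*(-5) = 179 - 1*(-895) = 179 + 895 = 1074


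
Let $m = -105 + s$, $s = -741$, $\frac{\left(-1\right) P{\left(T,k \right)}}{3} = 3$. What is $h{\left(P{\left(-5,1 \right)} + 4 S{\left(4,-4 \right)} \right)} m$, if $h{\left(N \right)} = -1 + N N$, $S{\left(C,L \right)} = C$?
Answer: $-40608$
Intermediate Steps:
$P{\left(T,k \right)} = -9$ ($P{\left(T,k \right)} = \left(-3\right) 3 = -9$)
$h{\left(N \right)} = -1 + N^{2}$
$m = -846$ ($m = -105 - 741 = -846$)
$h{\left(P{\left(-5,1 \right)} + 4 S{\left(4,-4 \right)} \right)} m = \left(-1 + \left(-9 + 4 \cdot 4\right)^{2}\right) \left(-846\right) = \left(-1 + \left(-9 + 16\right)^{2}\right) \left(-846\right) = \left(-1 + 7^{2}\right) \left(-846\right) = \left(-1 + 49\right) \left(-846\right) = 48 \left(-846\right) = -40608$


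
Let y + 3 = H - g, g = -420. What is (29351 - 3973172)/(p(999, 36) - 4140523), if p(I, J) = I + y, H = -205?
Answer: 3943821/4139312 ≈ 0.95277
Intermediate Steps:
y = 212 (y = -3 + (-205 - 1*(-420)) = -3 + (-205 + 420) = -3 + 215 = 212)
p(I, J) = 212 + I (p(I, J) = I + 212 = 212 + I)
(29351 - 3973172)/(p(999, 36) - 4140523) = (29351 - 3973172)/((212 + 999) - 4140523) = -3943821/(1211 - 4140523) = -3943821/(-4139312) = -3943821*(-1/4139312) = 3943821/4139312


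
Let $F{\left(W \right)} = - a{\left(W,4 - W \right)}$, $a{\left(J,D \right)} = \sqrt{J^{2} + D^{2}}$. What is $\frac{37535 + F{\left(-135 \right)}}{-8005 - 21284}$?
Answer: $- \frac{37535}{29289} + \frac{\sqrt{37546}}{29289} \approx -1.2749$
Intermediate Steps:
$a{\left(J,D \right)} = \sqrt{D^{2} + J^{2}}$
$F{\left(W \right)} = - \sqrt{W^{2} + \left(4 - W\right)^{2}}$ ($F{\left(W \right)} = - \sqrt{\left(4 - W\right)^{2} + W^{2}} = - \sqrt{W^{2} + \left(4 - W\right)^{2}}$)
$\frac{37535 + F{\left(-135 \right)}}{-8005 - 21284} = \frac{37535 - \sqrt{\left(-135\right)^{2} + \left(-4 - 135\right)^{2}}}{-8005 - 21284} = \frac{37535 - \sqrt{18225 + \left(-139\right)^{2}}}{-29289} = \left(37535 - \sqrt{18225 + 19321}\right) \left(- \frac{1}{29289}\right) = \left(37535 - \sqrt{37546}\right) \left(- \frac{1}{29289}\right) = - \frac{37535}{29289} + \frac{\sqrt{37546}}{29289}$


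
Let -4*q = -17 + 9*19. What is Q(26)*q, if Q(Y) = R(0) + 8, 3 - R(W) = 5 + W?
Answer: -231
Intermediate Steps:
R(W) = -2 - W (R(W) = 3 - (5 + W) = 3 + (-5 - W) = -2 - W)
Q(Y) = 6 (Q(Y) = (-2 - 1*0) + 8 = (-2 + 0) + 8 = -2 + 8 = 6)
q = -77/2 (q = -(-17 + 9*19)/4 = -(-17 + 171)/4 = -1/4*154 = -77/2 ≈ -38.500)
Q(26)*q = 6*(-77/2) = -231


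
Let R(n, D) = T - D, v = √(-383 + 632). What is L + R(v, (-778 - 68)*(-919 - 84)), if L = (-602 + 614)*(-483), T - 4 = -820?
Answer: -855150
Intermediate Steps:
T = -816 (T = 4 - 820 = -816)
v = √249 ≈ 15.780
R(n, D) = -816 - D
L = -5796 (L = 12*(-483) = -5796)
L + R(v, (-778 - 68)*(-919 - 84)) = -5796 + (-816 - (-778 - 68)*(-919 - 84)) = -5796 + (-816 - (-846)*(-1003)) = -5796 + (-816 - 1*848538) = -5796 + (-816 - 848538) = -5796 - 849354 = -855150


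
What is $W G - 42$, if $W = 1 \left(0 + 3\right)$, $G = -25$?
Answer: $-117$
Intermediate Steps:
$W = 3$ ($W = 1 \cdot 3 = 3$)
$W G - 42 = 3 \left(-25\right) - 42 = -75 - 42 = -117$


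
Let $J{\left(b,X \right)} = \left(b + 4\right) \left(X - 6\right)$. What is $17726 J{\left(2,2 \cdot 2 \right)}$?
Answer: $-212712$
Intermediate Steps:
$J{\left(b,X \right)} = \left(-6 + X\right) \left(4 + b\right)$ ($J{\left(b,X \right)} = \left(4 + b\right) \left(-6 + X\right) = \left(-6 + X\right) \left(4 + b\right)$)
$17726 J{\left(2,2 \cdot 2 \right)} = 17726 \left(-24 - 12 + 4 \cdot 2 \cdot 2 + 2 \cdot 2 \cdot 2\right) = 17726 \left(-24 - 12 + 4 \cdot 4 + 4 \cdot 2\right) = 17726 \left(-24 - 12 + 16 + 8\right) = 17726 \left(-12\right) = -212712$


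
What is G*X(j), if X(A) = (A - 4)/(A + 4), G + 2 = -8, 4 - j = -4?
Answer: -10/3 ≈ -3.3333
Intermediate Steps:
j = 8 (j = 4 - 1*(-4) = 4 + 4 = 8)
G = -10 (G = -2 - 8 = -10)
X(A) = (-4 + A)/(4 + A)
G*X(j) = -10*(-4 + 8)/(4 + 8) = -10*4/12 = -5*4/6 = -10*⅓ = -10/3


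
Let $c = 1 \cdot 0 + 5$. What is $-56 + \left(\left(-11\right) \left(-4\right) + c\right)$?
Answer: $-7$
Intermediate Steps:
$c = 5$ ($c = 0 + 5 = 5$)
$-56 + \left(\left(-11\right) \left(-4\right) + c\right) = -56 + \left(\left(-11\right) \left(-4\right) + 5\right) = -56 + \left(44 + 5\right) = -56 + 49 = -7$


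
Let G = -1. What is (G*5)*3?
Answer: -15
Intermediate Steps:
(G*5)*3 = -1*5*3 = -5*3 = -15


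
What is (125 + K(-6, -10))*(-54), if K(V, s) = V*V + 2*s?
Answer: -7614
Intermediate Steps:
K(V, s) = V² + 2*s
(125 + K(-6, -10))*(-54) = (125 + ((-6)² + 2*(-10)))*(-54) = (125 + (36 - 20))*(-54) = (125 + 16)*(-54) = 141*(-54) = -7614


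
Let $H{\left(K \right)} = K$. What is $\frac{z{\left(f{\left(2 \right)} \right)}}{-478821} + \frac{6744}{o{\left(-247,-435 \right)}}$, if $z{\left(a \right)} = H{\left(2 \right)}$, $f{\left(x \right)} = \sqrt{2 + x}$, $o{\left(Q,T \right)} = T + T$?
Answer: $- \frac{538195094}{69429045} \approx -7.7517$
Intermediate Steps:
$o{\left(Q,T \right)} = 2 T$
$z{\left(a \right)} = 2$
$\frac{z{\left(f{\left(2 \right)} \right)}}{-478821} + \frac{6744}{o{\left(-247,-435 \right)}} = \frac{2}{-478821} + \frac{6744}{2 \left(-435\right)} = 2 \left(- \frac{1}{478821}\right) + \frac{6744}{-870} = - \frac{2}{478821} + 6744 \left(- \frac{1}{870}\right) = - \frac{2}{478821} - \frac{1124}{145} = - \frac{538195094}{69429045}$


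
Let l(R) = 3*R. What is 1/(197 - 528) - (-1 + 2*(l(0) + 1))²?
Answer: -332/331 ≈ -1.0030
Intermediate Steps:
1/(197 - 528) - (-1 + 2*(l(0) + 1))² = 1/(197 - 528) - (-1 + 2*(3*0 + 1))² = 1/(-331) - (-1 + 2*(0 + 1))² = -1/331 - (-1 + 2*1)² = -1/331 - (-1 + 2)² = -1/331 - 1*1² = -1/331 - 1*1 = -1/331 - 1 = -332/331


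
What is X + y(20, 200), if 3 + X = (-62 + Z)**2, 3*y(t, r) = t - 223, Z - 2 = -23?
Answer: 20455/3 ≈ 6818.3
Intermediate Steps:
Z = -21 (Z = 2 - 23 = -21)
y(t, r) = -223/3 + t/3 (y(t, r) = (t - 223)/3 = (-223 + t)/3 = -223/3 + t/3)
X = 6886 (X = -3 + (-62 - 21)**2 = -3 + (-83)**2 = -3 + 6889 = 6886)
X + y(20, 200) = 6886 + (-223/3 + (1/3)*20) = 6886 + (-223/3 + 20/3) = 6886 - 203/3 = 20455/3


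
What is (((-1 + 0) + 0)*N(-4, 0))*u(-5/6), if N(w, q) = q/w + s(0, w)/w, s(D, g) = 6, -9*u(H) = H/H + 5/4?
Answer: -3/8 ≈ -0.37500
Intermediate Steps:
u(H) = -1/4 (u(H) = -(H/H + 5/4)/9 = -(1 + 5*(1/4))/9 = -(1 + 5/4)/9 = -1/9*9/4 = -1/4)
N(w, q) = 6/w + q/w (N(w, q) = q/w + 6/w = 6/w + q/w)
(((-1 + 0) + 0)*N(-4, 0))*u(-5/6) = (((-1 + 0) + 0)*((6 + 0)/(-4)))*(-1/4) = ((-1 + 0)*(-1/4*6))*(-1/4) = -1*(-3/2)*(-1/4) = (3/2)*(-1/4) = -3/8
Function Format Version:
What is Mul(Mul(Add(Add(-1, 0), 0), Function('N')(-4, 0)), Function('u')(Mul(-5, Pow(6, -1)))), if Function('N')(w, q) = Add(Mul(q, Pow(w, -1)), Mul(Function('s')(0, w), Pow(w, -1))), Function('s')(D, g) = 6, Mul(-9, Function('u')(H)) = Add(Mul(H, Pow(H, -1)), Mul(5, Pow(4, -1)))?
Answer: Rational(-3, 8) ≈ -0.37500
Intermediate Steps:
Function('u')(H) = Rational(-1, 4) (Function('u')(H) = Mul(Rational(-1, 9), Add(Mul(H, Pow(H, -1)), Mul(5, Pow(4, -1)))) = Mul(Rational(-1, 9), Add(1, Mul(5, Rational(1, 4)))) = Mul(Rational(-1, 9), Add(1, Rational(5, 4))) = Mul(Rational(-1, 9), Rational(9, 4)) = Rational(-1, 4))
Function('N')(w, q) = Add(Mul(6, Pow(w, -1)), Mul(q, Pow(w, -1))) (Function('N')(w, q) = Add(Mul(q, Pow(w, -1)), Mul(6, Pow(w, -1))) = Add(Mul(6, Pow(w, -1)), Mul(q, Pow(w, -1))))
Mul(Mul(Add(Add(-1, 0), 0), Function('N')(-4, 0)), Function('u')(Mul(-5, Pow(6, -1)))) = Mul(Mul(Add(Add(-1, 0), 0), Mul(Pow(-4, -1), Add(6, 0))), Rational(-1, 4)) = Mul(Mul(Add(-1, 0), Mul(Rational(-1, 4), 6)), Rational(-1, 4)) = Mul(Mul(-1, Rational(-3, 2)), Rational(-1, 4)) = Mul(Rational(3, 2), Rational(-1, 4)) = Rational(-3, 8)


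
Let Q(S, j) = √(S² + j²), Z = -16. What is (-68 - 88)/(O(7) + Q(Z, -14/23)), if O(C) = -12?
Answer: -247572/14861 - 1794*√33905/14861 ≈ -38.887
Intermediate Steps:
(-68 - 88)/(O(7) + Q(Z, -14/23)) = (-68 - 88)/(-12 + √((-16)² + (-14/23)²)) = -156/(-12 + √(256 + (-14*1/23)²)) = -156/(-12 + √(256 + (-14/23)²)) = -156/(-12 + √(256 + 196/529)) = -156/(-12 + √(135620/529)) = -156/(-12 + 2*√33905/23)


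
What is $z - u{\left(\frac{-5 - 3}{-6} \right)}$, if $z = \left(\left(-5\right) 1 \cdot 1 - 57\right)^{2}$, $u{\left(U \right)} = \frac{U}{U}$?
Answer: $3843$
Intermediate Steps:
$u{\left(U \right)} = 1$
$z = 3844$ ($z = \left(\left(-5\right) 1 - 57\right)^{2} = \left(-5 - 57\right)^{2} = \left(-62\right)^{2} = 3844$)
$z - u{\left(\frac{-5 - 3}{-6} \right)} = 3844 - 1 = 3843$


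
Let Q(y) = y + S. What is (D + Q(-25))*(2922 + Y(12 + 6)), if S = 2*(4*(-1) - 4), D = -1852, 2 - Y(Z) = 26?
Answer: -5485914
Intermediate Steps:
Y(Z) = -24 (Y(Z) = 2 - 1*26 = 2 - 26 = -24)
S = -16 (S = 2*(-4 - 4) = 2*(-8) = -16)
Q(y) = -16 + y (Q(y) = y - 16 = -16 + y)
(D + Q(-25))*(2922 + Y(12 + 6)) = (-1852 + (-16 - 25))*(2922 - 24) = (-1852 - 41)*2898 = -1893*2898 = -5485914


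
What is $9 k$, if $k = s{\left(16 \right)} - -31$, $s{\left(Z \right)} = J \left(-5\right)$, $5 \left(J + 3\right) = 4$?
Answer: $378$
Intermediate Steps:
$J = - \frac{11}{5}$ ($J = -3 + \frac{1}{5} \cdot 4 = -3 + \frac{4}{5} = - \frac{11}{5} \approx -2.2$)
$s{\left(Z \right)} = 11$ ($s{\left(Z \right)} = \left(- \frac{11}{5}\right) \left(-5\right) = 11$)
$k = 42$ ($k = 11 - -31 = 11 + 31 = 42$)
$9 k = 9 \cdot 42 = 378$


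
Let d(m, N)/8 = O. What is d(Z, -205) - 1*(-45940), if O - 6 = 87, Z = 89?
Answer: 46684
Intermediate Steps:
O = 93 (O = 6 + 87 = 93)
d(m, N) = 744 (d(m, N) = 8*93 = 744)
d(Z, -205) - 1*(-45940) = 744 - 1*(-45940) = 744 + 45940 = 46684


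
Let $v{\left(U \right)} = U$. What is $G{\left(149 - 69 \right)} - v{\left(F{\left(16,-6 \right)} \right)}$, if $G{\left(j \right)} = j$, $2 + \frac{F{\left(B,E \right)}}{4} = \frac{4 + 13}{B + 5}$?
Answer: $\frac{1780}{21} \approx 84.762$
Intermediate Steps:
$F{\left(B,E \right)} = -8 + \frac{68}{5 + B}$ ($F{\left(B,E \right)} = -8 + 4 \frac{4 + 13}{B + 5} = -8 + 4 \frac{17}{5 + B} = -8 + \frac{68}{5 + B}$)
$G{\left(149 - 69 \right)} - v{\left(F{\left(16,-6 \right)} \right)} = \left(149 - 69\right) - \frac{4 \left(7 - 32\right)}{5 + 16} = 80 - \frac{4 \left(7 - 32\right)}{21} = 80 - 4 \cdot \frac{1}{21} \left(-25\right) = 80 - - \frac{100}{21} = 80 + \frac{100}{21} = \frac{1780}{21}$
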